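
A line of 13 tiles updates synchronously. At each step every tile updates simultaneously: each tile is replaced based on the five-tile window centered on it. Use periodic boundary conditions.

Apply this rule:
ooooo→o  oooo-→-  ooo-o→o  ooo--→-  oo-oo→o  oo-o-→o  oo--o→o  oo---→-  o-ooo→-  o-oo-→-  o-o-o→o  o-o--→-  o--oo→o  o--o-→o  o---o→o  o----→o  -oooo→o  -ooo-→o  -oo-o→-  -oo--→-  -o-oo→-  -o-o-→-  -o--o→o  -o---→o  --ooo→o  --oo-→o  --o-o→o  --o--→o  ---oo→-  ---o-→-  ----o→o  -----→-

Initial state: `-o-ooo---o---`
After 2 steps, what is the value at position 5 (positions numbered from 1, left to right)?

-o--o--o-oooo
o-oooooo--o-o
position 5 holds o

o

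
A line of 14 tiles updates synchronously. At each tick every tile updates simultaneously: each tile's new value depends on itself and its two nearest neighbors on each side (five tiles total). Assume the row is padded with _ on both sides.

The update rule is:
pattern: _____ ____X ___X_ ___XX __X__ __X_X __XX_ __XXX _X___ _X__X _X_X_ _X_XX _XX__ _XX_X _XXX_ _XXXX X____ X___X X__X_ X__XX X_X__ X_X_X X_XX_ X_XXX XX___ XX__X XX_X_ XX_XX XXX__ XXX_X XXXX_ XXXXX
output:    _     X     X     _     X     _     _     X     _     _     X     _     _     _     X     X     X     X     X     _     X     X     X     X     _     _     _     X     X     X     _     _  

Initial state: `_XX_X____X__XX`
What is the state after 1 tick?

____X_XXXX____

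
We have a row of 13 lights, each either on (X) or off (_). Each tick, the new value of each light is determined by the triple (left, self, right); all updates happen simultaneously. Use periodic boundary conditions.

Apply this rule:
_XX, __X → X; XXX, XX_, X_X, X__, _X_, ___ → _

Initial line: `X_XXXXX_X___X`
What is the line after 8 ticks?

tick 1: __X________XX
tick 2: _X________XX_
tick 3: X________XX__
tick 4: ________XX__X
tick 5: _______XX__X_
tick 6: ______XX__X__
tick 7: _____XX__X___
tick 8: ____XX__X____

____XX__X____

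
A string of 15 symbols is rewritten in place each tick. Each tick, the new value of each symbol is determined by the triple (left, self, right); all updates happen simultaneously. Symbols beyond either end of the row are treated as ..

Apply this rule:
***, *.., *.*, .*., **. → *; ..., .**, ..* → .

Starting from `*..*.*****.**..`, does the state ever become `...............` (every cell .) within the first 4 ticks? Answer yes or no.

no

tick 1: **.**.*****.**.
tick 2: .**.**.*****.**
tick 3: ..**.**.*****.*
tick 4: ...**.**.******
tick 4 is ...**.**.******, still not uniform .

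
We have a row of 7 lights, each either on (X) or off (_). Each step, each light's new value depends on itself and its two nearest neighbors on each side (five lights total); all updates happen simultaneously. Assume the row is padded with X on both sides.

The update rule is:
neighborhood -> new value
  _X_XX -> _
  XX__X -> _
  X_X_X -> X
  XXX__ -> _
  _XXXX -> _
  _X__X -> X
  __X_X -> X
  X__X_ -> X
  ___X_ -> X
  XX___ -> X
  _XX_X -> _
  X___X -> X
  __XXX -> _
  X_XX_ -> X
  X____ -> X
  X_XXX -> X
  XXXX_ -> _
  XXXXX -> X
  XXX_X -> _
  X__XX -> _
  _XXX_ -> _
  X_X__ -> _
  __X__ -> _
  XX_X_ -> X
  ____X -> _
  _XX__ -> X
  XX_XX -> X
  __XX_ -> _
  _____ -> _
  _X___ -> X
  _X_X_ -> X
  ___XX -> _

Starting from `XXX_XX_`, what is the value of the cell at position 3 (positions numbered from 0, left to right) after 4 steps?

X__XX_X
_____XX
XX_____
__XX___
position 3 holds X

X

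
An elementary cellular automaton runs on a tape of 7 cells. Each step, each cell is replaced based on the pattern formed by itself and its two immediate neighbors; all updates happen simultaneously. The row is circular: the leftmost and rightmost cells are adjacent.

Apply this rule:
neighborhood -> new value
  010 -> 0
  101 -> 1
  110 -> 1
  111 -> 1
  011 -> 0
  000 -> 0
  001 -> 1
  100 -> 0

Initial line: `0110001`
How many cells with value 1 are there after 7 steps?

3

step 1: 1010010
step 2: 0100101
step 3: 1001010
step 4: 0010101
step 5: 0101010
step 6: 1010100
step 7: 0101001
count of 1: 3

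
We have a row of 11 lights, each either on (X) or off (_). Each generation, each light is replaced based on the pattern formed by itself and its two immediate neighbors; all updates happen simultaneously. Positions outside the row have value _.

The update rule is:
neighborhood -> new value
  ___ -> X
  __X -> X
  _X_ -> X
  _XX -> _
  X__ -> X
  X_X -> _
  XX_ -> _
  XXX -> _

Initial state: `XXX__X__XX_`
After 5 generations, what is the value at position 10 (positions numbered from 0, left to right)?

___XXXXX__X
XXX_____XXX
___XXXXX___
XXX_____XXX  (repeats generation 2; period 2)
generation 5: ___XXXXX___
position 10 holds _

_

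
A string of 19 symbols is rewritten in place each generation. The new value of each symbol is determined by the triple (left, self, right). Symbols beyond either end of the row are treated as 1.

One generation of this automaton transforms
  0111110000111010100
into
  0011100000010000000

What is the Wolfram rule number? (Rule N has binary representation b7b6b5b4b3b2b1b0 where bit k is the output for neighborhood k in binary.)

128

position 2: 111 → 1  (bit 7 = 1)
position 5: 110 → 0  (bit 6 = 0)
position 0: 101 → 0  (bit 5 = 0)
position 6: 100 → 0  (bit 4 = 0)
position 1: 011 → 0  (bit 3 = 0)
position 14: 010 → 0  (bit 2 = 0)
position 9: 001 → 0  (bit 1 = 0)
position 7: 000 → 0  (bit 0 = 0)
bits b7..b0 = 10000000 = 128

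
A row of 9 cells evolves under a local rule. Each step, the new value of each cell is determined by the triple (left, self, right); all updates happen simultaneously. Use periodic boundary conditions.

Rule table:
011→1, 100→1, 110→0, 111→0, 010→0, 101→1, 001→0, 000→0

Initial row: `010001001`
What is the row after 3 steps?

101000100
010100010
001010001

001010001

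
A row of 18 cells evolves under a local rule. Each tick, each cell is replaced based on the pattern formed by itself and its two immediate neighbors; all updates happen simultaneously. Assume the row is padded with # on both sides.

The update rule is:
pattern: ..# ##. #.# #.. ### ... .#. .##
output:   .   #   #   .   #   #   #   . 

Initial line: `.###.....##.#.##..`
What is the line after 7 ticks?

#######.####.#.#..

tick 1: #.##.###..####.#..
tick 2: ##.##.##...#####..
tick 3: ###.##.#.#..####..
tick 4: ####.#####...###..
tick 5: #####.####.#..##..
tick 6: ######.#####...#..
tick 7: #######.####.#.#..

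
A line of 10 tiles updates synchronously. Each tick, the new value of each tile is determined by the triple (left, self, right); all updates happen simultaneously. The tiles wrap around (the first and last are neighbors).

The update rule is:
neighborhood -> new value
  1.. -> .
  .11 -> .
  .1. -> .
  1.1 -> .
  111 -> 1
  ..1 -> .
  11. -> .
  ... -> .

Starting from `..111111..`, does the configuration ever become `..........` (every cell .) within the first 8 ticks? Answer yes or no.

tick 1: ...1111...
tick 2: ....11....
tick 3: ..........
all cells are . at tick 3

yes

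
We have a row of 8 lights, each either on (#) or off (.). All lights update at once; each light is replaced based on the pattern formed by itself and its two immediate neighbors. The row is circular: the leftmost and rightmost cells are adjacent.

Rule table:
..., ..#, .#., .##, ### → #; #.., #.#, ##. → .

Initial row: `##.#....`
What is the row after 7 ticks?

#..#.###
..##.###
.##..##.
##..##..
#..##..#
..##..##
.##..##.

.##..##.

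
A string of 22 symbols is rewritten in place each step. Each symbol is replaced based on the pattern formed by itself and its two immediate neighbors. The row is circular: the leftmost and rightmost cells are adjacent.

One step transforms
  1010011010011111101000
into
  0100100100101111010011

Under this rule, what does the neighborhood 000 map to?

At position 20 the neighborhood is 000; the next row has 1 there.

1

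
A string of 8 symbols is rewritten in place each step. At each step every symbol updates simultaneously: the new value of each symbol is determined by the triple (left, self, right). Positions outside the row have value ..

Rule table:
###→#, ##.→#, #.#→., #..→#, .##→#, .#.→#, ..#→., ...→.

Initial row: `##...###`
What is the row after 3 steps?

####.###

step 1: ###..###
step 2: ####.###
step 3: ####.###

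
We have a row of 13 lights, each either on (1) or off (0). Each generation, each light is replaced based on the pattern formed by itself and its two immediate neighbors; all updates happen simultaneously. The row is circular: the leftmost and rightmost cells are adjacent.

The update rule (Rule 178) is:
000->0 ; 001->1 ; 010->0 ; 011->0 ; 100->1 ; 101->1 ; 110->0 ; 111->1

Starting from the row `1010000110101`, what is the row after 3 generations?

0101001001010

0101001001010
1010110110101
0101001001010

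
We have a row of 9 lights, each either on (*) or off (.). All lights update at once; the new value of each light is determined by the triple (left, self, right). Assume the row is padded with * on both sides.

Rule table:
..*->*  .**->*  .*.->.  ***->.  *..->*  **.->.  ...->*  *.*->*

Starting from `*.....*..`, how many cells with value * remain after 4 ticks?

tick 1: .*****.**
tick 2: **....**.
tick 3: ..*****.*
tick 4: ***....**
count of *: 5

5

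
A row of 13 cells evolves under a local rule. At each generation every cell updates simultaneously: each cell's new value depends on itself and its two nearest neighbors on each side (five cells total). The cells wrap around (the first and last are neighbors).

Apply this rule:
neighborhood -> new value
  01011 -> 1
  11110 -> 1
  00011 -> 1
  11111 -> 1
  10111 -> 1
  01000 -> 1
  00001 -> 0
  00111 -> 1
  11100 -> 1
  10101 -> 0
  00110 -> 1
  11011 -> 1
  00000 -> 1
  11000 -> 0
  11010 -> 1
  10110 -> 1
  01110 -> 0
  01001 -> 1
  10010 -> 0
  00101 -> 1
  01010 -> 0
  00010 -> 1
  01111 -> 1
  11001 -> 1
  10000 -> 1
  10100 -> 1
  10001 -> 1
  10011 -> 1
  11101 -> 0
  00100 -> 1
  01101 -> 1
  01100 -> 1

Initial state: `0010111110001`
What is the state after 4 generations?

1111110111101

1011111110111
0111111101111
1111111011110
1111110111101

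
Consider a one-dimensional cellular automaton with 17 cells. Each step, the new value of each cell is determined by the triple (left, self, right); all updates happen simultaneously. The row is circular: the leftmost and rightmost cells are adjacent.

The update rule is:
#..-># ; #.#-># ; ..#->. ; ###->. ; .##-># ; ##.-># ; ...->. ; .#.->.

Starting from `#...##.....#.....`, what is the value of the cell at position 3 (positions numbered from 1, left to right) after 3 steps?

.

.#..###.....#....
..#.#.##.....#...
...#.####.....#..
position 3 holds .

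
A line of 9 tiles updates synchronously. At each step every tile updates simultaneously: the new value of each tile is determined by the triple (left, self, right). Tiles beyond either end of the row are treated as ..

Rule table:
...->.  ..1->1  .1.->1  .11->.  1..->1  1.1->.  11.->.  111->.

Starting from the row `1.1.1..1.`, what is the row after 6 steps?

......1..

1.1.11111
1.1......
1.11.....
1...1....
11.111...
......1..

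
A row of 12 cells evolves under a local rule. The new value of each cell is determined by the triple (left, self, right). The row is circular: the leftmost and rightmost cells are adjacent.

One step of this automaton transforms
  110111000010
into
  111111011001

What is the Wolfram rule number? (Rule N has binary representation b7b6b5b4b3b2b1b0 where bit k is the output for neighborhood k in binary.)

233

position 4: 111 → 1  (bit 7 = 1)
position 1: 110 → 1  (bit 6 = 1)
position 2: 101 → 1  (bit 5 = 1)
position 6: 100 → 0  (bit 4 = 0)
position 0: 011 → 1  (bit 3 = 1)
position 10: 010 → 0  (bit 2 = 0)
position 9: 001 → 0  (bit 1 = 0)
position 7: 000 → 1  (bit 0 = 1)
bits b7..b0 = 11101001 = 233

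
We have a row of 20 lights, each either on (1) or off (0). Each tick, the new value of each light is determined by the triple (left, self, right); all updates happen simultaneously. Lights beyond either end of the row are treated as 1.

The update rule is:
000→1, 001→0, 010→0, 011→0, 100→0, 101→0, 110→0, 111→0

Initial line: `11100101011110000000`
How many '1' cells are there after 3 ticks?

5

tick 1: 00000000000000111110
tick 2: 01111111111110000000
tick 3: 00000000000000111110
count of 1: 5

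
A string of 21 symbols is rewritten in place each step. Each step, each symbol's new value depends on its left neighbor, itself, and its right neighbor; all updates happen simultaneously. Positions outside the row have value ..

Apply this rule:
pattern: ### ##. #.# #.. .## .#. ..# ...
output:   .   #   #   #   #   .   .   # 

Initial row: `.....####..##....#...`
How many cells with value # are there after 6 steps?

####.#..##.#####..###
#..##.#.####...##.#.#
.#.###.##..###.###.#.
..##.#####.#.###.##.#
#.####...##.##.#####.
.##..###.#######...##
count of #: 14

14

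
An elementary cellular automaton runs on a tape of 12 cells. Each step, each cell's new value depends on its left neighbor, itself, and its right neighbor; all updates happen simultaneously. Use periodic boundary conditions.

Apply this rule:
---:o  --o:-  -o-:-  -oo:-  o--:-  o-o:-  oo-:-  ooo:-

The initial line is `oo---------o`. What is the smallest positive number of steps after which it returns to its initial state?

step 1: ---ooooooo--
step 2: oo---------o

2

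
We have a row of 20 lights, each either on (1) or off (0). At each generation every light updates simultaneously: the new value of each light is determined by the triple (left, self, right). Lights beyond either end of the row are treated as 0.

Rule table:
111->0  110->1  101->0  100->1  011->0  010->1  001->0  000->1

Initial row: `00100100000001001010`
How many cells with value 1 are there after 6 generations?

10110111111101101011
10010000000100101001
11011111110110101101
01000000010010100101
01111111011010110101
00000001001010010101
count of 1: 6

6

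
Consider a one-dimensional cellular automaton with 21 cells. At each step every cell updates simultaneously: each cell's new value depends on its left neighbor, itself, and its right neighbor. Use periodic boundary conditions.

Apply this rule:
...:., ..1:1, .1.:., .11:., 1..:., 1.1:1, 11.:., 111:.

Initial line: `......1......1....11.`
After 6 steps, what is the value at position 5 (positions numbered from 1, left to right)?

.

step 1: .....1......1....1...
step 2: ....1......1....1....
step 3: ...1......1....1.....
step 4: ..1......1....1......
step 5: .1......1....1.......
step 6: 1......1....1........
position 5 holds .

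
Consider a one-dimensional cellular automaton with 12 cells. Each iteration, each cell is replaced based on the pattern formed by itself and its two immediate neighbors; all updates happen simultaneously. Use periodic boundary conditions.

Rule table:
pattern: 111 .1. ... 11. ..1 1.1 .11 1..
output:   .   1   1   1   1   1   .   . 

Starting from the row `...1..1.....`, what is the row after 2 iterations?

iteration 1: 1111.11.1111
iteration 2: ...11.11....

...11.11....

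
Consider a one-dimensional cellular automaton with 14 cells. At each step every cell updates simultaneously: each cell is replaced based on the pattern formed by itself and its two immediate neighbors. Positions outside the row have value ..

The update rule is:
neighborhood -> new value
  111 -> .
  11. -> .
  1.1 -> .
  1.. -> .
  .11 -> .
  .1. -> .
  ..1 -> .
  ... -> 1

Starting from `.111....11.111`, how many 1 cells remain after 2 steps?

10

.....11.......
1111....111111
count of 1: 10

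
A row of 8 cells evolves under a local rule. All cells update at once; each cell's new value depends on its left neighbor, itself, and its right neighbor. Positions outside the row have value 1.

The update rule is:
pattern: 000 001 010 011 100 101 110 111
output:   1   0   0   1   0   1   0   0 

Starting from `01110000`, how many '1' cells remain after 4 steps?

3

11000110
00010101
01001011
10000110
count of 1: 3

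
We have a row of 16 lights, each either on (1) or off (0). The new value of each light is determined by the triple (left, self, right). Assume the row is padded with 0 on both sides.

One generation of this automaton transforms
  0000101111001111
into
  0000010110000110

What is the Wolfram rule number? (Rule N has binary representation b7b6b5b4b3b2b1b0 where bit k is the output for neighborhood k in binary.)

160

position 7: 111 → 1  (bit 7 = 1)
position 9: 110 → 0  (bit 6 = 0)
position 5: 101 → 1  (bit 5 = 1)
position 10: 100 → 0  (bit 4 = 0)
position 6: 011 → 0  (bit 3 = 0)
position 4: 010 → 0  (bit 2 = 0)
position 3: 001 → 0  (bit 1 = 0)
position 0: 000 → 0  (bit 0 = 0)
bits b7..b0 = 10100000 = 160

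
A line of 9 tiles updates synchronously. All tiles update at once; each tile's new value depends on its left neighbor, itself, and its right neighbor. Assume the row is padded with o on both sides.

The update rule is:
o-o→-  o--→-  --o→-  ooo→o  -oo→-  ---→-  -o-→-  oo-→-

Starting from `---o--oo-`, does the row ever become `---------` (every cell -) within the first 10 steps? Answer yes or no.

yes

---------
all cells are - at step 1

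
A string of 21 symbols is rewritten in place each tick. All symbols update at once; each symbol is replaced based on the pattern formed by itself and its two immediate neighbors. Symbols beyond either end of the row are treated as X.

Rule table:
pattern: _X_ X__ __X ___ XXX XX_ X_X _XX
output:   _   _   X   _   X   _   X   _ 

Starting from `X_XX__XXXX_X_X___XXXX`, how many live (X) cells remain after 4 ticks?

_X___X_XX_X_X___X_XXX
X___X_X__X_X___X_X_XX
___X_X__X_X___X_X_X_X
__X_X__X_X___X_X_X_X_
count of X: 8

8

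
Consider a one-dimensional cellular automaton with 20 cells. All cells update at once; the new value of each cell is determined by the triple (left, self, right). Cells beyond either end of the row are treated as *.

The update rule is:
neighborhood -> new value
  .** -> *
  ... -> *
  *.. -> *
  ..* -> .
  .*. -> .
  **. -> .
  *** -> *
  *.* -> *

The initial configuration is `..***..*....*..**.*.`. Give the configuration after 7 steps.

.*.**.*.*.*.*.******

*.**.*..***..*.*.*.*
.**.*.*.**.*..*.*.**
**.*.*.**.*.*..*.***
*.*.*.**.*.*.*..****
.*.*.**.*.*.*.*.****
*.*.**.*.*.*.*.*****
.*.**.*.*.*.*.******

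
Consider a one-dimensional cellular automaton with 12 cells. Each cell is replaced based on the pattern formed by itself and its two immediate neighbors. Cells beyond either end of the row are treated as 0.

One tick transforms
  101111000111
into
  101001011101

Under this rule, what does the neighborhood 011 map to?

At position 2 the neighborhood is 011; the next row has 1 there.

1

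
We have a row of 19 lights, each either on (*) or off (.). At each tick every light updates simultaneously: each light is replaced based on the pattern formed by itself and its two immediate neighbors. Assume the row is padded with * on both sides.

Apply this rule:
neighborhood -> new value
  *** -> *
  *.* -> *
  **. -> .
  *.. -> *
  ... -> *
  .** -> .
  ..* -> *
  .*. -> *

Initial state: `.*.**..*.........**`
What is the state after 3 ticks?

***..************.*
**.**.**********.*.
*.*..*.********.***

*.*..*.********.***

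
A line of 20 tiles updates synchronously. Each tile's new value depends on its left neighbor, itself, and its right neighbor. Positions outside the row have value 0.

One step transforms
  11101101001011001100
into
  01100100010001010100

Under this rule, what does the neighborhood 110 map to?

At position 2 the neighborhood is 110; the next row has 1 there.

1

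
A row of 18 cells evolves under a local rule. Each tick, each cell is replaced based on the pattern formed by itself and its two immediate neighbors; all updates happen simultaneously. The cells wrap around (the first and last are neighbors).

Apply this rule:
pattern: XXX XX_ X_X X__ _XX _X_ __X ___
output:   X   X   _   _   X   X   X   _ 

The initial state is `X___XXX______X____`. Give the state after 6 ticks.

X__XXXX_____XX___X
X_XXXXX____XXX__XX
X_XXXXX___XXXX_XXX
X_XXXXX__XXXXX_XXX
X_XXXXX_XXXXXX_XXX
X_XXXXX_XXXXXX_XXX

X_XXXXX_XXXXXX_XXX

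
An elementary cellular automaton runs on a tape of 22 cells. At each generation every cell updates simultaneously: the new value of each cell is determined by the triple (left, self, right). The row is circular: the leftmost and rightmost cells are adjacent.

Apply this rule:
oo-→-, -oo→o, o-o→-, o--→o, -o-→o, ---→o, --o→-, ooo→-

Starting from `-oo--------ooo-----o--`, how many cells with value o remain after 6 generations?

-o-ooooooo-o--oooo-ooo
-o-o-------oo-o----o--
-o-ooooooo-o--oooo-ooo  (repeats generation 1; period 2)
generation 6: -o-o-------oo-o----o--
count of o: 6

6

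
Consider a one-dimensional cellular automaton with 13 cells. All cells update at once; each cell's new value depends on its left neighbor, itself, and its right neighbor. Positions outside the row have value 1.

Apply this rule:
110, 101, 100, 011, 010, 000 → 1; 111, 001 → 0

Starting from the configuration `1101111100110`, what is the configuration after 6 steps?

1101110000110

0111000110111
1101110111100
0111011100110
1101110110111
0111011111100
1101110000110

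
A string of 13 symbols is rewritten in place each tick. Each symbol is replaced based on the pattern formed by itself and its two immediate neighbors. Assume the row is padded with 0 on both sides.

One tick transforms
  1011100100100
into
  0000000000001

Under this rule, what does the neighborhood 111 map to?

0

At position 3 the neighborhood is 111; the next row has 0 there.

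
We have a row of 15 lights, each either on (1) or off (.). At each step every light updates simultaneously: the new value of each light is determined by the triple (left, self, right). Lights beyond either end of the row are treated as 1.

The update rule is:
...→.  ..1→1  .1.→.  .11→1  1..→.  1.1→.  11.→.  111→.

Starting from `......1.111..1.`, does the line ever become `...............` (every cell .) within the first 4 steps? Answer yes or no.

no

step 1: .....1..1...1..
step 2: ....1..1...1..1
step 3: ...1..1...1..11
step 4: ..1..1...1..11.
step 4 is ..1..1...1..11., still not uniform .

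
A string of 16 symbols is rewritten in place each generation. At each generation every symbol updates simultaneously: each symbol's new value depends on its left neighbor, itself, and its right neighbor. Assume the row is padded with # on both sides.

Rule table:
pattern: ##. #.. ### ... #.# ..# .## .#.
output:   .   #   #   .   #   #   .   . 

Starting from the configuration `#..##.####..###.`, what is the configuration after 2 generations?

#..##.#..#..#.#.

.##..#.##.##.#.#
#..##.#..#..#.#.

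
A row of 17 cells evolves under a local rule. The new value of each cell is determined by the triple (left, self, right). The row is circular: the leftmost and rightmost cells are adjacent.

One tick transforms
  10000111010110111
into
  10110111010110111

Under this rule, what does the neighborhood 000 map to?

1

At position 2 the neighborhood is 000; the next row has 1 there.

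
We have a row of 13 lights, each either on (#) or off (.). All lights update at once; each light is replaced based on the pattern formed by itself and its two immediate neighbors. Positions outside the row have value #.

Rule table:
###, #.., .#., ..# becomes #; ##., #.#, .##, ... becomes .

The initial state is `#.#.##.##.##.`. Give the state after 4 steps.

..#..........
####........#
###.#......#.
##..##....##.

##..##....##.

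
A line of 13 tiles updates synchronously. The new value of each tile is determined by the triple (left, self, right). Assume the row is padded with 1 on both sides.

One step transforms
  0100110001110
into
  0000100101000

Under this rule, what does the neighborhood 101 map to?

At position 0 the neighborhood is 101; the next row has 0 there.

0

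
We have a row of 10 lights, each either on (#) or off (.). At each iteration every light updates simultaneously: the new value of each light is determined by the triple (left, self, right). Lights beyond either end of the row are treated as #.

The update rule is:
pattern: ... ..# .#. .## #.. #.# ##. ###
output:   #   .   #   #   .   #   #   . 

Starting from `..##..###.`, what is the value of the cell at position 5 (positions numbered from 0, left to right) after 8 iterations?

..##..#.##
..##..###.  (repeats iteration 0; period 2)
iteration 8: ..##..###.
position 5 holds .

.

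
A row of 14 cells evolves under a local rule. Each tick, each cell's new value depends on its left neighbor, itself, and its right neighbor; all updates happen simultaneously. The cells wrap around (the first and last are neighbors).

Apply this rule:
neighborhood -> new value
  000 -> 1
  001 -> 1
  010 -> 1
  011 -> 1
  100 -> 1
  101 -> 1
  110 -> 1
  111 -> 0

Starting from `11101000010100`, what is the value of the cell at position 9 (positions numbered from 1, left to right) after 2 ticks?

10111111111111
11100000000000
position 9 holds 0

0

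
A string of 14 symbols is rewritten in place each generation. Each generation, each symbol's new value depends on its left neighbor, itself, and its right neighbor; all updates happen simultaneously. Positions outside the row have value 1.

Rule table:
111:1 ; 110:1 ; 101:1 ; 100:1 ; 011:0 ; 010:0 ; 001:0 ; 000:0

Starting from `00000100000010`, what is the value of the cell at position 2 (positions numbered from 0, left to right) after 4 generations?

1

10000010000001
11000001000000
11100000100000
11110000010000
position 2 holds 1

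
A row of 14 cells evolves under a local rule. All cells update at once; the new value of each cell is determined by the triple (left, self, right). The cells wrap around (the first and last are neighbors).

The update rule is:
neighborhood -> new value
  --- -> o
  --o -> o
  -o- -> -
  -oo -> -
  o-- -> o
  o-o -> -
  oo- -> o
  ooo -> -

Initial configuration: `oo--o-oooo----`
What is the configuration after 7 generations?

o-----ooooo-oo

-ooo-----ooooo
---oooooo----o
ooo-----ooooo-
--oooooo----o-
oo-----ooooo-o
-oooooo----o--
o-----ooooo-oo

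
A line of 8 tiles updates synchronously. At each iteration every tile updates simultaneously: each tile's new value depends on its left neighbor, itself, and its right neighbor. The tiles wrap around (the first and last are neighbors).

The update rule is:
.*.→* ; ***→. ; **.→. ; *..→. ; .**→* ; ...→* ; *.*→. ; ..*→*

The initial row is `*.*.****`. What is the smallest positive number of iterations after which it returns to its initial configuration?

..*.*...
***.*.**
....*.*.
*****.*.
*.....*.
*.*****.
*.*.....
*.*.****

8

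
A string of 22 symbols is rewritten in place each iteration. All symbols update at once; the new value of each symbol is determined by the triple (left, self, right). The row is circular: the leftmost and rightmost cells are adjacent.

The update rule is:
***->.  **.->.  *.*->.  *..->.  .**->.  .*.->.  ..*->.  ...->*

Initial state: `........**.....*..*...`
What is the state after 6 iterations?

*******....***......**
........**.....****...
*******....***......**  (repeats iteration 1; period 2)
iteration 6: ........**.....****...

........**.....****...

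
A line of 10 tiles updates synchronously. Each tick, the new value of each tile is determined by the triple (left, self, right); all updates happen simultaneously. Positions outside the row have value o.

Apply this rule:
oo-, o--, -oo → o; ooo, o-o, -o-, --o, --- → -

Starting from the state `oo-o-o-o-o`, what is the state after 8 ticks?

-o-------o
--o------o
o--o-----o
oo--o----o
-oo--o---o
-ooo--o--o
-o-oo--o-o
---ooo---o

---ooo---o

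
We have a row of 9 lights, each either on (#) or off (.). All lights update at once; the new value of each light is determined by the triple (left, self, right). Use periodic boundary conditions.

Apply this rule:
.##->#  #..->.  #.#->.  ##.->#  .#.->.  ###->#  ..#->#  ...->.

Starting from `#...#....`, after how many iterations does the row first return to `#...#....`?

9

iteration 1: ...#....#
iteration 2: ..#....#.
iteration 3: .#....#..
iteration 4: #....#...
iteration 5: ....#...#
iteration 6: ...#...#.
iteration 7: ..#...#..
iteration 8: .#...#...
iteration 9: #...#....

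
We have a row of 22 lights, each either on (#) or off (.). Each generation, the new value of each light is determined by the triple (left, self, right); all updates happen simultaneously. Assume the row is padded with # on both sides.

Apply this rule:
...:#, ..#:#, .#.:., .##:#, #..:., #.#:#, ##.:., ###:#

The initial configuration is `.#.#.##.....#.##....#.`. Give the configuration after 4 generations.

.##..####.##..###.####

#.#.##..####.##..###.#
.#.##..####.##..###.##
#.##..####.##..###.###
.##..####.##..###.####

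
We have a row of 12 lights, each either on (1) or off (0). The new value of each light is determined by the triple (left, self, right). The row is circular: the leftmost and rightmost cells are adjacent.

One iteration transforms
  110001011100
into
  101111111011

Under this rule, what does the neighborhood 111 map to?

1

At position 8 the neighborhood is 111; the next row has 1 there.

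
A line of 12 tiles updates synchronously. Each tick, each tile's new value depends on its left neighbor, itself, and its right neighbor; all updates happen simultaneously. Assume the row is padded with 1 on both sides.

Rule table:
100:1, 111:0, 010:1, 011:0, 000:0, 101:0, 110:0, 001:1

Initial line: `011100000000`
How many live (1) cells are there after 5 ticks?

000010000001
100111000010
011000100110
000101111000
101100000101
count of 1: 5

5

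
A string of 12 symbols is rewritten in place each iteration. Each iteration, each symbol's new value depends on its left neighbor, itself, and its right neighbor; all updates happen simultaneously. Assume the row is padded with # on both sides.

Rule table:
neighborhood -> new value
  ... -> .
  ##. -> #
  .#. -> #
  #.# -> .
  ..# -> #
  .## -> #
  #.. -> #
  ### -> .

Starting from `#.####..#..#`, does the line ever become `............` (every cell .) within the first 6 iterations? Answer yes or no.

#.#..#######
#.####......
#.#..##....#
#.######..##
#.#....####.
#.##..##..#.
iteration 6 is #.##..##..#., still not uniform .

no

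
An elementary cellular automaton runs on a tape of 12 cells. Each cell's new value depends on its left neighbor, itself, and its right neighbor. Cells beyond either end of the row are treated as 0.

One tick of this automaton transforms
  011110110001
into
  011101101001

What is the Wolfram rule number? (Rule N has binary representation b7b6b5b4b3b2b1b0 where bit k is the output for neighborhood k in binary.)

188

position 2: 111 → 1  (bit 7 = 1)
position 4: 110 → 0  (bit 6 = 0)
position 5: 101 → 1  (bit 5 = 1)
position 8: 100 → 1  (bit 4 = 1)
position 1: 011 → 1  (bit 3 = 1)
position 11: 010 → 1  (bit 2 = 1)
position 0: 001 → 0  (bit 1 = 0)
position 9: 000 → 0  (bit 0 = 0)
bits b7..b0 = 10111100 = 188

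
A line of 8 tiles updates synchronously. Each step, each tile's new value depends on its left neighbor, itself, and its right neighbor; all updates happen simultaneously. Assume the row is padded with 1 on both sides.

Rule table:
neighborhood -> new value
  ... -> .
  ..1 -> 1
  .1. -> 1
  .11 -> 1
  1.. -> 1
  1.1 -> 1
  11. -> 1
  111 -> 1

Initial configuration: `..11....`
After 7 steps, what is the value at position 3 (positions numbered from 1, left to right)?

step 1: 11111..1
step 2: 11111111
step 3: 11111111  (fixed point — unchanged through step 7)
position 3 holds 1

1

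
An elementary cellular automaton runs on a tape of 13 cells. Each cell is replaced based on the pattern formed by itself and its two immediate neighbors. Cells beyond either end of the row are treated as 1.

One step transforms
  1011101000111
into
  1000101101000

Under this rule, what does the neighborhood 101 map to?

0

At position 1 the neighborhood is 101; the next row has 0 there.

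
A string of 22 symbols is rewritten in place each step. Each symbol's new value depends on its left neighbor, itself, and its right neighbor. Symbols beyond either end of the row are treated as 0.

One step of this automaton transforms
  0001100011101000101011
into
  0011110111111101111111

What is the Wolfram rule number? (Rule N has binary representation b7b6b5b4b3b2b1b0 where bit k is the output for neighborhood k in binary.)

position 9: 111 → 1  (bit 7 = 1)
position 4: 110 → 1  (bit 6 = 1)
position 11: 101 → 1  (bit 5 = 1)
position 5: 100 → 1  (bit 4 = 1)
position 3: 011 → 1  (bit 3 = 1)
position 12: 010 → 1  (bit 2 = 1)
position 2: 001 → 1  (bit 1 = 1)
position 0: 000 → 0  (bit 0 = 0)
bits b7..b0 = 11111110 = 254

254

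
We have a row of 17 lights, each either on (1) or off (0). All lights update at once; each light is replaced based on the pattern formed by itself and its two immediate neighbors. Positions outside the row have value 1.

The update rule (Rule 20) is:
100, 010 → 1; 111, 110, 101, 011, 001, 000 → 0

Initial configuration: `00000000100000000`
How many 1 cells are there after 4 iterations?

iteration 1: 10000000110000000
iteration 2: 01000000001000000
iteration 3: 01100000001100000
iteration 4: 00010000000010000
count of 1: 2

2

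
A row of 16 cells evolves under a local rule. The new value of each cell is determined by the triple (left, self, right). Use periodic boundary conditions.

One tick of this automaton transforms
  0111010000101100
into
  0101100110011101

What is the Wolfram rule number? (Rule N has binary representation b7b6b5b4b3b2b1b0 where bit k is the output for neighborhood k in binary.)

position 2: 111 → 0  (bit 7 = 0)
position 3: 110 → 1  (bit 6 = 1)
position 4: 101 → 1  (bit 5 = 1)
position 6: 100 → 0  (bit 4 = 0)
position 1: 011 → 1  (bit 3 = 1)
position 5: 010 → 0  (bit 2 = 0)
position 0: 001 → 0  (bit 1 = 0)
position 7: 000 → 1  (bit 0 = 1)
bits b7..b0 = 01101001 = 105

105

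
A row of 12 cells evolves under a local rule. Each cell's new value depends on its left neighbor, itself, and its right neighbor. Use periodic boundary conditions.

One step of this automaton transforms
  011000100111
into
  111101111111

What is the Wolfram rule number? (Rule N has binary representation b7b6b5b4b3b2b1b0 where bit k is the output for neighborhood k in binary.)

254

position 10: 111 → 1  (bit 7 = 1)
position 2: 110 → 1  (bit 6 = 1)
position 0: 101 → 1  (bit 5 = 1)
position 3: 100 → 1  (bit 4 = 1)
position 1: 011 → 1  (bit 3 = 1)
position 6: 010 → 1  (bit 2 = 1)
position 5: 001 → 1  (bit 1 = 1)
position 4: 000 → 0  (bit 0 = 0)
bits b7..b0 = 11111110 = 254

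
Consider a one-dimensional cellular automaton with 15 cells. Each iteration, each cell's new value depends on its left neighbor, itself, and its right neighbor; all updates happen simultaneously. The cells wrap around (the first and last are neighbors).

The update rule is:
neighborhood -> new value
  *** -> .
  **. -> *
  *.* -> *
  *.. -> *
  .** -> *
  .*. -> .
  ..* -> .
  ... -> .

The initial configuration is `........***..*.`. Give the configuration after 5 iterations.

........*.**..*
*........****..
.*.......*..**.
..*.......*.***
*..*.......**.*

*..*.......**.*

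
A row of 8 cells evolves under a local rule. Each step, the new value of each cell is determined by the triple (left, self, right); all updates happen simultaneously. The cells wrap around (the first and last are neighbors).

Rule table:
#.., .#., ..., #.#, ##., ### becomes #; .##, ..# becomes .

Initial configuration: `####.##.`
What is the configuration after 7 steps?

###.##.#

step 1: .####.##
step 2: #.####.#
step 3: ##.####.
step 4: .##.####
step 5: #.##.###
step 6: ##.##.##
step 7: ###.##.#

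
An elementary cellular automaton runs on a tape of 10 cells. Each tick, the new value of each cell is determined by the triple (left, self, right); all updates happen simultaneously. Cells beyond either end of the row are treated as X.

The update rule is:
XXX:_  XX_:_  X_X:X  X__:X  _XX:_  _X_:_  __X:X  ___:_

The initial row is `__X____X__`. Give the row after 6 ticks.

__X_XX_X__

XX_X__X_XX
__X_XX_X__
XX_X__X_XX  (repeats tick 1; period 2)
tick 6: __X_XX_X__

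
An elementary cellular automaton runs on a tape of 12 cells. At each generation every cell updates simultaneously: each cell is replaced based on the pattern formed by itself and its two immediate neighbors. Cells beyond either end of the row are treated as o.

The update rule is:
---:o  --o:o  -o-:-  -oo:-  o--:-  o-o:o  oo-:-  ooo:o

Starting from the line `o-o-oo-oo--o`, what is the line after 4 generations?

-o-o--o---o-
o-o--o--oo-o
-o--o--o--o-
o--o--o--o-o

o--o--o--o-o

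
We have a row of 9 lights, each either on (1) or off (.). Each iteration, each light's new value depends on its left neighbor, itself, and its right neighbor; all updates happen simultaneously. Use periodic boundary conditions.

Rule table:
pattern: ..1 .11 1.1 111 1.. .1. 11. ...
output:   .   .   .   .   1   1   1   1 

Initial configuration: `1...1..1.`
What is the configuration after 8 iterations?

.1...1..1

111.11.1.
..1..1.1.
1.11.1.11
1..1.1...
11.1.111.
.1.1...1.
.1.111.11
.1...1..1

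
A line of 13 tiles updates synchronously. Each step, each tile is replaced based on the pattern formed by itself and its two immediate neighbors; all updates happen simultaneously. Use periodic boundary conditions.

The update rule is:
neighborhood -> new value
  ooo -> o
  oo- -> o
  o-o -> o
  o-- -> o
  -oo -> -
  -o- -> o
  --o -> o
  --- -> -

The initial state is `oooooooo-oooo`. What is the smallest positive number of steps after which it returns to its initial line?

13

ooooooooo-ooo
oooooooooo-oo
ooooooooooo-o
oooooooooooo-
-oooooooooooo
o-ooooooooooo
oo-oooooooooo
ooo-ooooooooo
oooo-oooooooo
ooooo-ooooooo
oooooo-oooooo
ooooooo-ooooo
oooooooo-oooo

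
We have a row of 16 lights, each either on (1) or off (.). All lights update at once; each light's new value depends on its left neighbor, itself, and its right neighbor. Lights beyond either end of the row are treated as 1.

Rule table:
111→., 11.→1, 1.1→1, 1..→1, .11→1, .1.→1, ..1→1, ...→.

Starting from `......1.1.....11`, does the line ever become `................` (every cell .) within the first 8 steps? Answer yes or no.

no

1....11111...11.
11..11...11.1111
.111111.11111...
11....111...11.1
.11..11.11.11111
111111111111....
...........11..1
1.........111111
step 8 is 1.........111111, still not uniform .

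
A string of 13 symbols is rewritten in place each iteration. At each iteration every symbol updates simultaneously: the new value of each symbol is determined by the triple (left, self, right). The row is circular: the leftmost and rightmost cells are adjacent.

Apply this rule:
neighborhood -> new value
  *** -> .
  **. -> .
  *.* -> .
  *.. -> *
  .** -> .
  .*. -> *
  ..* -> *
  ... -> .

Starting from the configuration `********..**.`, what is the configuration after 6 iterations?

........**...
.......*..*..
......******.
.....*......*
*...***....**
.*.*...*..*..

.*.*...*..*..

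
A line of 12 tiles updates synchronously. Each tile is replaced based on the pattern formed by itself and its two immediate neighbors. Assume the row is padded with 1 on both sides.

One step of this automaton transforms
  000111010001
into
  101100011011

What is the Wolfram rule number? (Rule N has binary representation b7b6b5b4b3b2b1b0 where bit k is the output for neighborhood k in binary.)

position 4: 111 → 0  (bit 7 = 0)
position 5: 110 → 0  (bit 6 = 0)
position 6: 101 → 0  (bit 5 = 0)
position 0: 100 → 1  (bit 4 = 1)
position 3: 011 → 1  (bit 3 = 1)
position 7: 010 → 1  (bit 2 = 1)
position 2: 001 → 1  (bit 1 = 1)
position 1: 000 → 0  (bit 0 = 0)
bits b7..b0 = 00011110 = 30

30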